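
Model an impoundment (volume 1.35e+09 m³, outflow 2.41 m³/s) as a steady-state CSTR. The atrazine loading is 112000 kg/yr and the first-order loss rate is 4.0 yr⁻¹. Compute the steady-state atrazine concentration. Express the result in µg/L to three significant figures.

Outflow Q = 2.41 m³/s × 3.156e+07 s/yr = 7.605e+07 m³/yr.
Steady-state CSTR mass balance: W = Q·C + k·V·C, so C = W/(Q + kV).
Q + kV = 7.605e+07 + 4.0·1.35e+09 = 5.476e+09 m³/yr.
C = 112000/5.476e+09 = 2.045e-05 kg/m³ = 0.02045 mg/L = 20.45 µg/L.

20.5 µg/L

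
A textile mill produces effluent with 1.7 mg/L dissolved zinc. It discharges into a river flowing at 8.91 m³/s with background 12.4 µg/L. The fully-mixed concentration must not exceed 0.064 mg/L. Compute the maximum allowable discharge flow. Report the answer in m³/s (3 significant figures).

0.281 m³/s

12.4 µg/L = 0.0124 mg/L.
Mass balance at complete mixing: C_std·(Q_w + Q_r) = Q_w·C_e + Q_r·C_b.
Rearranging, Q_w = Q_r·(C_std − C_b)/(C_e − C_std) = 8.91·(0.064 − 0.0124) / (1.7 − 0.064) = 0.281 m³/s.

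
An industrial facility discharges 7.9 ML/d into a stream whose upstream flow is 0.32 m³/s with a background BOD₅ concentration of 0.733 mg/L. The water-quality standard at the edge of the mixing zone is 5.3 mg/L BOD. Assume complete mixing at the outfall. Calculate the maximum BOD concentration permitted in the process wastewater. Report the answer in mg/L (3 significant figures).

7.9 ML/d = 0.09144 m³/s.
Mass balance: 5.3·0.4114 = 0.09144·Cₑ + 0.32·0.733.
Cₑ = (2.181 − 0.2346) / 0.09144 = 21.28 mg/L.

21.3 mg/L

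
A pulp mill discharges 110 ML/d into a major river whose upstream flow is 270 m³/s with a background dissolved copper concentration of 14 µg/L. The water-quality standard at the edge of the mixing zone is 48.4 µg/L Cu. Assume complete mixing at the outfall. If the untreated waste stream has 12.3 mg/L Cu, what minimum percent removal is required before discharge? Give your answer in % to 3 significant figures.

110 ML/d = 1.273 m³/s.
14 µg/L = 0.014 mg/L.
48.4 µg/L = 0.0484 mg/L.
Mass balance: 0.0484·271.3 = 1.273·Cₑ + 270·0.014.
Cₑ = (13.13 − 3.78) / 1.273 = 7.344 mg/L.
Required removal = 1 − 7.344/12.3 = 40.3 %.

40.3 %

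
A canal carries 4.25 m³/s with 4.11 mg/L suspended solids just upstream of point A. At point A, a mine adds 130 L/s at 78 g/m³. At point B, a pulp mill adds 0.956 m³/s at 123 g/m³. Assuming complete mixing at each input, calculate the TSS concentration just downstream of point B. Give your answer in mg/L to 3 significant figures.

130 L/s = 0.13 m³/s.
After input A: C = (4.25·4.11 + 0.13·78) / 4.38 = 6.303 mg/L.
After input B: C = (4.38·6.303 + 0.956·123) / 5.336 = 27.21 mg/L.

27.2 mg/L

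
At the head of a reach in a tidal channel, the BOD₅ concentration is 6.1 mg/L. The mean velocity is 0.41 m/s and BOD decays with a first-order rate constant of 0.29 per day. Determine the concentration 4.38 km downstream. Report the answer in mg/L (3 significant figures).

5.89 mg/L

Travel time t = 4.38 km / 0.41 m/s = 4380/0.41 = 1.068e+04 s = 0.1236 d.
First-order decay: C = 6.1·exp(−0.29·0.1236) = 6.1·0.9648 = 5.885 mg/L.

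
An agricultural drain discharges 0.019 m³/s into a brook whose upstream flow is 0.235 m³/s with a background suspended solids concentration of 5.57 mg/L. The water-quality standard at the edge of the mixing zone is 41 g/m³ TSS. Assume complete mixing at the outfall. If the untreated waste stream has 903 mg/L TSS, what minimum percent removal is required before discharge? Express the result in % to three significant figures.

Mass balance: 41·0.254 = 0.019·Cₑ + 0.235·5.57.
Cₑ = (10.41 − 1.309) / 0.019 = 479.2 mg/L.
Required removal = 1 − 479.2/903 = 46.93 %.

46.9 %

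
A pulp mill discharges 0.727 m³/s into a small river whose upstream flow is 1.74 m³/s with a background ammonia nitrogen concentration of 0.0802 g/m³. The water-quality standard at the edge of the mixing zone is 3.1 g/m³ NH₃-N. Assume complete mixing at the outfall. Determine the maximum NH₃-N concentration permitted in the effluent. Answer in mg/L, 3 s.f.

10.3 mg/L

Mass balance: 3.1·2.467 = 0.727·Cₑ + 1.74·0.0802.
Cₑ = (7.648 − 0.1395) / 0.727 = 10.33 mg/L.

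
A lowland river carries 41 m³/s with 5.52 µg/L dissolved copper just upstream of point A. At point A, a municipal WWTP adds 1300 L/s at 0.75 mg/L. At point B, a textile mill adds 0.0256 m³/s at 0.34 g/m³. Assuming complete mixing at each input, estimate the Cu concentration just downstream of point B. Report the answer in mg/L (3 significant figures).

5.52 µg/L = 0.00552 mg/L.
1300 L/s = 1.3 m³/s.
After input A: C = (41·0.00552 + 1.3·0.75) / 42.3 = 0.0284 mg/L.
After input B: C = (42.3·0.0284 + 0.0256·0.34) / 42.33 = 0.02859 mg/L.

0.0286 mg/L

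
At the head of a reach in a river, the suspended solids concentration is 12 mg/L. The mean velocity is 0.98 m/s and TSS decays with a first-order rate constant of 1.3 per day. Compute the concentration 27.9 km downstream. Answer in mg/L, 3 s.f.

Travel time t = 27.9 km / 0.98 m/s = 2.79e+04/0.98 = 2.847e+04 s = 0.3295 d.
First-order decay: C = 12·exp(−1.3·0.3295) = 12·0.6516 = 7.819 mg/L.

7.82 mg/L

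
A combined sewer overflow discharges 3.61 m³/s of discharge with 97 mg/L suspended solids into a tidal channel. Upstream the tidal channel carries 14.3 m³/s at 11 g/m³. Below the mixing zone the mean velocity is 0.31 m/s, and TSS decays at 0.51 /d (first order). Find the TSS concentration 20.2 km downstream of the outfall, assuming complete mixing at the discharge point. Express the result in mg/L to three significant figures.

After complete mixing, C₀ = (3.61·97 + 14.3·11) / 17.91 = 28.33 mg/L.
Travel time t = 2.02e+04 m / 0.31 m/s = 6.516e+04 s = 0.7542 d.
C = 28.33·exp(−0.51·0.7542) = 28.33·0.6807 = 19.29 mg/L.

19.3 mg/L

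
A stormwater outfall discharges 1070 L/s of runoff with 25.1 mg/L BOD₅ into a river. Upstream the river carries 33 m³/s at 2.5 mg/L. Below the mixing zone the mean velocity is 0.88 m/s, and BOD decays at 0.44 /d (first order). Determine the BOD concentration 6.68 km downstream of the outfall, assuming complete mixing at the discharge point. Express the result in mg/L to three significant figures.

1070 L/s = 1.07 m³/s.
After complete mixing, C₀ = (1.07·25.1 + 33·2.5) / 34.07 = 3.21 mg/L.
Travel time t = 6680 m / 0.88 m/s = 7591 s = 0.08786 d.
C = 3.21·exp(−0.44·0.08786) = 3.21·0.9621 = 3.088 mg/L.

3.09 mg/L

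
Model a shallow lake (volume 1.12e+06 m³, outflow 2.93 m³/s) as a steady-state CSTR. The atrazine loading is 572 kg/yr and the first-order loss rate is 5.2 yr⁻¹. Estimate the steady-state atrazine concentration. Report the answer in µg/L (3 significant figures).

Outflow Q = 2.93 m³/s × 3.156e+07 s/yr = 9.246e+07 m³/yr.
Steady-state CSTR mass balance: W = Q·C + k·V·C, so C = W/(Q + kV).
Q + kV = 9.246e+07 + 5.2·1.12e+06 = 9.829e+07 m³/yr.
C = 572/9.829e+07 = 5.82e-06 kg/m³ = 0.00582 mg/L = 5.82 µg/L.

5.82 µg/L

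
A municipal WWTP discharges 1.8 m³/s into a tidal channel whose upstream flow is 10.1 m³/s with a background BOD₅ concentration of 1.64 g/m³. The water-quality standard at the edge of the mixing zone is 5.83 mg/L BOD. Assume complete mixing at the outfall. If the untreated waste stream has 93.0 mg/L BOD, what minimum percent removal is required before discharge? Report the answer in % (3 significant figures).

Mass balance: 5.83·11.9 = 1.8·Cₑ + 10.1·1.64.
Cₑ = (69.38 − 16.56) / 1.8 = 29.34 mg/L.
Required removal = 1 − 29.34/93.0 = 68.45 %.

68.5 %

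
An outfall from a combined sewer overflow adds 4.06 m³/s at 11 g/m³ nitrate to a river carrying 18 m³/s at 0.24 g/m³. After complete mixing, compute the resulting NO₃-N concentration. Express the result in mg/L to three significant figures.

By mass balance at complete mixing, C = (4.06·11 + 18·0.24) / (4.06 + 18) = 48.98/22.06 = 2.22 mg/L.

2.22 mg/L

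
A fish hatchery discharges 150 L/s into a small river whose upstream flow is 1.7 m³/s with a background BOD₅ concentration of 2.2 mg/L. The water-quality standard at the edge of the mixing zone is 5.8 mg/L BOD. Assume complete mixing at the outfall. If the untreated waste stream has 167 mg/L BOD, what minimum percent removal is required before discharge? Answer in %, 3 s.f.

72.1 %

150 L/s = 0.15 m³/s.
Mass balance: 5.8·1.85 = 0.15·Cₑ + 1.7·2.2.
Cₑ = (10.73 − 3.74) / 0.15 = 46.6 mg/L.
Required removal = 1 − 46.6/167 = 72.1 %.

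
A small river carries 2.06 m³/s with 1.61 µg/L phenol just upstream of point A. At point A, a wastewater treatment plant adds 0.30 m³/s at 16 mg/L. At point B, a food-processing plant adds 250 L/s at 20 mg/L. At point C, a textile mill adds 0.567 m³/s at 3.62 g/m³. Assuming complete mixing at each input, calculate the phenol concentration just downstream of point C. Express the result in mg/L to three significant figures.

1.61 µg/L = 0.00161 mg/L.
After input A: C = (2.06·0.00161 + 0.3·16) / 2.36 = 2.035 mg/L.
250 L/s = 0.25 m³/s.
After input B: C = (2.36·2.035 + 0.25·20) / 2.61 = 3.756 mg/L.
After input C: C = (2.61·3.756 + 0.567·3.62) / 3.177 = 3.732 mg/L.

3.73 mg/L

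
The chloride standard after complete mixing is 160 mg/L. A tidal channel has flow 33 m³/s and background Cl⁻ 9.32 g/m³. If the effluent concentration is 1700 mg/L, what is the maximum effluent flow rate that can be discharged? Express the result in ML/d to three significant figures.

279 ML/d

Mass balance at complete mixing: C_std·(Q_w + Q_r) = Q_w·C_e + Q_r·C_b.
Rearranging, Q_w = Q_r·(C_std − C_b)/(C_e − C_std) = 33·(160 − 9.32) / (1700 − 160) = 3.229 m³/s.
= 279 ML/d.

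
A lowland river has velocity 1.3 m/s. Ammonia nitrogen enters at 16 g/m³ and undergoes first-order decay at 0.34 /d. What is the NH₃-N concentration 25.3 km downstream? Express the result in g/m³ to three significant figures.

Travel time t = 25.3 km / 1.3 m/s = 2.53e+04/1.3 = 1.946e+04 s = 0.2252 d.
First-order decay: C = 16·exp(−0.34·0.2252) = 16·0.9263 = 14.82 g/m³.

14.8 g/m³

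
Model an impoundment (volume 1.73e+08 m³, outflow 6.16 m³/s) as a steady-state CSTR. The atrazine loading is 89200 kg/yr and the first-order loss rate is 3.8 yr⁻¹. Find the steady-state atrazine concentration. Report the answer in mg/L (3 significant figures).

0.105 mg/L

Outflow Q = 6.16 m³/s × 3.156e+07 s/yr = 1.944e+08 m³/yr.
Steady-state CSTR mass balance: W = Q·C + k·V·C, so C = W/(Q + kV).
Q + kV = 1.944e+08 + 3.8·1.73e+08 = 8.518e+08 m³/yr.
C = 89200/8.518e+08 = 0.0001047 kg/m³ = 0.1047 mg/L.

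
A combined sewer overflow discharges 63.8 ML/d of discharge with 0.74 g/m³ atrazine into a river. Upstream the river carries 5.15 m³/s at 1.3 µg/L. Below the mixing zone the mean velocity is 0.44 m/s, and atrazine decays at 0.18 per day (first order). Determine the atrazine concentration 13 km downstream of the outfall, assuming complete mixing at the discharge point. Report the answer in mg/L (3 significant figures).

0.0883 mg/L

63.8 ML/d = 0.7384 m³/s.
1.3 µg/L = 0.0013 mg/L.
After complete mixing, C₀ = (0.7384·0.74 + 5.15·0.0013) / 5.888 = 0.09394 mg/L.
Travel time t = 1.3e+04 m / 0.44 m/s = 2.955e+04 s = 0.342 d.
C = 0.09394·exp(−0.18·0.342) = 0.09394·0.9403 = 0.08833 mg/L.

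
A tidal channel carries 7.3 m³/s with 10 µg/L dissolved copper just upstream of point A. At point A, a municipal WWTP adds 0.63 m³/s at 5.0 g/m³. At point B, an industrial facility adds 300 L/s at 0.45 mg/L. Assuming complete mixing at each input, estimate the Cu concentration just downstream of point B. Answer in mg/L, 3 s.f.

0.408 mg/L

10 µg/L = 0.01 mg/L.
After input A: C = (7.3·0.01 + 0.63·5) / 7.93 = 0.4064 mg/L.
300 L/s = 0.3 m³/s.
After input B: C = (7.93·0.4064 + 0.3·0.45) / 8.23 = 0.408 mg/L.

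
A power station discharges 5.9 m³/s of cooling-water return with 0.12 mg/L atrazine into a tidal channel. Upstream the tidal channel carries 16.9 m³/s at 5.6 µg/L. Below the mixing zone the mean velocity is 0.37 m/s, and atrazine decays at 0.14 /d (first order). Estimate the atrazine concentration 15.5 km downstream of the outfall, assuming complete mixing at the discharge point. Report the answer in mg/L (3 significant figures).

0.0329 mg/L

5.6 µg/L = 0.0056 mg/L.
After complete mixing, C₀ = (5.9·0.12 + 16.9·0.0056) / 22.8 = 0.0352 mg/L.
Travel time t = 1.55e+04 m / 0.37 m/s = 4.189e+04 s = 0.4849 d.
C = 0.0352·exp(−0.14·0.4849) = 0.0352·0.9344 = 0.03289 mg/L.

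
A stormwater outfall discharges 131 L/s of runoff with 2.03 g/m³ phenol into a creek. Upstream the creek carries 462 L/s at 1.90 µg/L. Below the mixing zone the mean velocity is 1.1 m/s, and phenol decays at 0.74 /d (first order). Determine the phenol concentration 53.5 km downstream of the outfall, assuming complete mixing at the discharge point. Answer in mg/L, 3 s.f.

0.297 mg/L

131 L/s = 0.131 m³/s.
462 L/s = 0.462 m³/s.
1.90 µg/L = 0.0019 mg/L.
After complete mixing, C₀ = (0.131·2.03 + 0.462·0.0019) / 0.593 = 0.4499 mg/L.
Travel time t = 5.35e+04 m / 1.1 m/s = 4.864e+04 s = 0.5629 d.
C = 0.4499·exp(−0.74·0.5629) = 0.4499·0.6593 = 0.2966 mg/L.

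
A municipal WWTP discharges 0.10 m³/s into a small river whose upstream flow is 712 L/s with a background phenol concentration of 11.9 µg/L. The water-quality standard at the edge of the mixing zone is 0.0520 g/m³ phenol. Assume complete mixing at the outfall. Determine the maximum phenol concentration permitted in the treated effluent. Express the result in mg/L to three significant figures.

0.338 mg/L

712 L/s = 0.712 m³/s.
11.9 µg/L = 0.0119 mg/L.
Mass balance: 0.052·0.812 = 0.1·Cₑ + 0.712·0.0119.
Cₑ = (0.04222 − 0.008473) / 0.1 = 0.3375 mg/L.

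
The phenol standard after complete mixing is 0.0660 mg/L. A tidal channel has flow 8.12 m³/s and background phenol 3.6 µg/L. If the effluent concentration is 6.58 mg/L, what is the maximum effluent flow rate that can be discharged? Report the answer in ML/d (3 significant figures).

6.72 ML/d

3.6 µg/L = 0.0036 mg/L.
Mass balance at complete mixing: C_std·(Q_w + Q_r) = Q_w·C_e + Q_r·C_b.
Rearranging, Q_w = Q_r·(C_std − C_b)/(C_e − C_std) = 8.12·(0.066 − 0.0036) / (6.58 − 0.066) = 0.07778 m³/s.
= 6.721 ML/d.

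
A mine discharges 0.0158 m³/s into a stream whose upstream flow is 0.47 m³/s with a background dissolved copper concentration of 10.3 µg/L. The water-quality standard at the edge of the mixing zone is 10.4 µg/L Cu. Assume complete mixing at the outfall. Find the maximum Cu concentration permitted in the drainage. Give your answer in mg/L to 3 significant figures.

0.0134 mg/L

10.3 µg/L = 0.0103 mg/L.
10.4 µg/L = 0.0104 mg/L.
Mass balance: 0.0104·0.4858 = 0.0158·Cₑ + 0.47·0.0103.
Cₑ = (0.005052 − 0.004841) / 0.0158 = 0.01337 mg/L.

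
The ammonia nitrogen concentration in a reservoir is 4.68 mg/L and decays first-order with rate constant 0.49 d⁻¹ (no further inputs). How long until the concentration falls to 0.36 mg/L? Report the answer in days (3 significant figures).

5.23 d

t = ln(C₀/C)/k = ln(4.68/0.36)/0.49 = 2.565/0.49 = 5.235 d.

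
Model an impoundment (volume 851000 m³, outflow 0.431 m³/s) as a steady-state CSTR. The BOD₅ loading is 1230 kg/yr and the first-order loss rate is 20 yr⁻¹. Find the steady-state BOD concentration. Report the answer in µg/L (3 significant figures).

40.2 µg/L

Outflow Q = 0.431 m³/s × 3.156e+07 s/yr = 1.36e+07 m³/yr.
Steady-state CSTR mass balance: W = Q·C + k·V·C, so C = W/(Q + kV).
Q + kV = 1.36e+07 + 20·851000 = 3.062e+07 m³/yr.
C = 1230/3.062e+07 = 4.017e-05 kg/m³ = 0.04017 mg/L = 40.17 µg/L.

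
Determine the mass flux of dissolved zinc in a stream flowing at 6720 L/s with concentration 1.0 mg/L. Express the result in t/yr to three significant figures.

212 t/yr

6720 L/s = 6.72 m³/s.
Mass flux = Q·C = 6.72 m³/s × 1 g/m³ = 6.72 g/s.
= 6.72 g/s × 31.56 = 212.1 t/yr.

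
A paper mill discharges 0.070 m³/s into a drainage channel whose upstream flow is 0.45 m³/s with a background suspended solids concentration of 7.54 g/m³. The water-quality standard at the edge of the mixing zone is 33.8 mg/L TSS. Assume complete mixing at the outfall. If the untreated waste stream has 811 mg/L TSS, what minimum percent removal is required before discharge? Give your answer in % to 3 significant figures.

Mass balance: 33.8·0.52 = 0.07·Cₑ + 0.45·7.54.
Cₑ = (17.58 − 3.393) / 0.07 = 202.6 mg/L.
Required removal = 1 − 202.6/811 = 75.02 %.

75.0 %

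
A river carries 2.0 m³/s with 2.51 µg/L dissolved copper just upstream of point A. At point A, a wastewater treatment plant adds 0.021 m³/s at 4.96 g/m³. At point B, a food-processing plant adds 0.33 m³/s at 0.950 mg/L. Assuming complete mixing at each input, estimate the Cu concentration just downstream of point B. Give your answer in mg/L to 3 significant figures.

0.180 mg/L

2.51 µg/L = 0.00251 mg/L.
After input A: C = (2·0.00251 + 0.021·4.96) / 2.021 = 0.05402 mg/L.
After input B: C = (2.021·0.05402 + 0.33·0.95) / 2.351 = 0.1798 mg/L.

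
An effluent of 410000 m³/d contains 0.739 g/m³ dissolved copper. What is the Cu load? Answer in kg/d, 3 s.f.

410000 m³/d = 4.745 m³/s.
Mass flux = Q·C = 4.745 m³/s × 0.739 g/m³ = 3.507 g/s.
= 3.507 g/s × 86.4 = 303 kg/d.

303 kg/d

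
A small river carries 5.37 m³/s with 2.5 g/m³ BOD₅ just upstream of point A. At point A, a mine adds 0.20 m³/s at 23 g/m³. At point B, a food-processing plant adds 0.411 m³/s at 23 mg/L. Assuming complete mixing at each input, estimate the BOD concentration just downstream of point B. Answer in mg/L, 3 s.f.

After input A: C = (5.37·2.5 + 0.2·23) / 5.57 = 3.236 mg/L.
After input B: C = (5.57·3.236 + 0.411·23) / 5.981 = 4.594 mg/L.

4.59 mg/L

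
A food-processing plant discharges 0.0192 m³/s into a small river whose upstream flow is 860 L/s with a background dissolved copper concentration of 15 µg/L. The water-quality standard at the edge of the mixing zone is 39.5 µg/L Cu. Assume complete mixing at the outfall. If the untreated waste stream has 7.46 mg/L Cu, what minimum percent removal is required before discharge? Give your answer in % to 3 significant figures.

860 L/s = 0.86 m³/s.
15 µg/L = 0.015 mg/L.
39.5 µg/L = 0.0395 mg/L.
Mass balance: 0.0395·0.8792 = 0.0192·Cₑ + 0.86·0.015.
Cₑ = (0.03473 − 0.0129) / 0.0192 = 1.137 mg/L.
Required removal = 1 − 1.137/7.46 = 84.76 %.

84.8 %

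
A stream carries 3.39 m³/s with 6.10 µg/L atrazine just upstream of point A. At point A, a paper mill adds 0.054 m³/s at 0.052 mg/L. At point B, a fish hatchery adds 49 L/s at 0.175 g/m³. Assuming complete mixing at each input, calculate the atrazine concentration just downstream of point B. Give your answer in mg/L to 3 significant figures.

6.10 µg/L = 0.0061 mg/L.
After input A: C = (3.39·0.0061 + 0.054·0.052) / 3.444 = 0.00682 mg/L.
49 L/s = 0.049 m³/s.
After input B: C = (3.444·0.00682 + 0.049·0.175) / 3.493 = 0.009179 mg/L.

0.00918 mg/L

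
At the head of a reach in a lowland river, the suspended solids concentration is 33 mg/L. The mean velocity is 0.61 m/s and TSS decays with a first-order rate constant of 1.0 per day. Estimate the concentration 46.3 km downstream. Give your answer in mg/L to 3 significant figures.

Travel time t = 46.3 km / 0.61 m/s = 4.63e+04/0.61 = 7.59e+04 s = 0.8785 d.
First-order decay: C = 33·exp(−1.0·0.8785) = 33·0.4154 = 13.71 mg/L.

13.7 mg/L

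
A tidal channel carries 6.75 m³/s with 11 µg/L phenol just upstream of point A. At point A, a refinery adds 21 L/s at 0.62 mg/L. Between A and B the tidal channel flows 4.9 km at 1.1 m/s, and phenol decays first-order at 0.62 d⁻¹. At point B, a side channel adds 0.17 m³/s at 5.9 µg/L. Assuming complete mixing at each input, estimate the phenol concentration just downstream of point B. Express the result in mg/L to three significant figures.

0.0123 mg/L

11 µg/L = 0.011 mg/L.
21 L/s = 0.021 m³/s.
After input A: C = (6.75·0.011 + 0.021·0.62) / 6.771 = 0.01289 mg/L.
Over the 4.9 km reach to input B (t = 4455 s = 0.05156 d), decay gives C = 0.01289·exp(−0.62·0.05156) = 0.01248 mg/L.
5.9 µg/L = 0.0059 mg/L.
After input B: C = (6.771·0.01248 + 0.17·0.0059) / 6.941 = 0.01232 mg/L.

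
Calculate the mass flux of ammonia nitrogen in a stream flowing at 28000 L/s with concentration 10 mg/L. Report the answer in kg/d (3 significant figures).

24200 kg/d

28000 L/s = 28 m³/s.
Mass flux = Q·C = 28 m³/s × 10 g/m³ = 280 g/s.
= 280 g/s × 86.4 = 2.419e+04 kg/d.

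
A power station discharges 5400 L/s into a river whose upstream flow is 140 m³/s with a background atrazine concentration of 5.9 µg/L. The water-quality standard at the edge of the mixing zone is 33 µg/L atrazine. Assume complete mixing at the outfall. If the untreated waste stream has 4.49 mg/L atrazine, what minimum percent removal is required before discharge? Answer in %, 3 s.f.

5400 L/s = 5.4 m³/s.
5.9 µg/L = 0.0059 mg/L.
33 µg/L = 0.033 mg/L.
Mass balance: 0.033·145.4 = 5.4·Cₑ + 140·0.0059.
Cₑ = (4.798 − 0.826) / 5.4 = 0.7356 mg/L.
Required removal = 1 − 0.7356/4.49 = 83.62 %.

83.6 %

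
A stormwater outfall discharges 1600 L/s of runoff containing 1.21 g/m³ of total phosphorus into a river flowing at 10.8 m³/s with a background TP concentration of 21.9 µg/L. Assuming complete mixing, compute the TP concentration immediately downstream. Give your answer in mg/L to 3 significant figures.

1600 L/s = 1.6 m³/s.
21.9 µg/L = 0.0219 mg/L.
By mass balance at complete mixing, C = (1.6·1.21 + 10.8·0.0219) / (1.6 + 10.8) = 2.173/12.4 = 0.1752 mg/L.

0.175 mg/L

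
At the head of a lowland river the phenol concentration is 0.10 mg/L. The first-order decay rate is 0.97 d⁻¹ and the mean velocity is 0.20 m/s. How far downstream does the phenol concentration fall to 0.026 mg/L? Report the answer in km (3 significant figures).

24.0 km

From C = C₀·e^(−kt), t = ln(C₀/C)/k = ln(0.10/0.026)/0.97 = 1.347/0.97 = 1.389 d.
Distance = v·t = 0.20 m/s × 1.2e+05 s = 2.4e+04 m = 24 km.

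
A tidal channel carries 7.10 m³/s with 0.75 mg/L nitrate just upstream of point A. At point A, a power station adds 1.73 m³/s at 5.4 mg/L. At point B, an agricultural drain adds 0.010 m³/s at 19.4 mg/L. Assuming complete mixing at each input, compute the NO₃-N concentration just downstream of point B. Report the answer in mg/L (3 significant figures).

1.68 mg/L

After input A: C = (7.1·0.75 + 1.73·5.4) / 8.83 = 1.661 mg/L.
After input B: C = (8.83·1.661 + 0.01·19.4) / 8.84 = 1.681 mg/L.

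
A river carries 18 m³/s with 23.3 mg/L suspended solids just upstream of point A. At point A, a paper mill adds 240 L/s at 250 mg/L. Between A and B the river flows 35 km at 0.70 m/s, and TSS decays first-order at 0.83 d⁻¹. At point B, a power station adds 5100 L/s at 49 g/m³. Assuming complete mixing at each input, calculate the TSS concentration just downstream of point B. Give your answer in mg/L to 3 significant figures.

240 L/s = 0.24 m³/s.
After input A: C = (18·23.3 + 0.24·250) / 18.24 = 26.28 mg/L.
Over the 35 km reach to input B (t = 5e+04 s = 0.5787 d), decay gives C = 26.28·exp(−0.83·0.5787) = 16.26 mg/L.
5100 L/s = 5.1 m³/s.
After input B: C = (18.24·16.26 + 5.1·49) / 23.34 = 23.41 mg/L.

23.4 mg/L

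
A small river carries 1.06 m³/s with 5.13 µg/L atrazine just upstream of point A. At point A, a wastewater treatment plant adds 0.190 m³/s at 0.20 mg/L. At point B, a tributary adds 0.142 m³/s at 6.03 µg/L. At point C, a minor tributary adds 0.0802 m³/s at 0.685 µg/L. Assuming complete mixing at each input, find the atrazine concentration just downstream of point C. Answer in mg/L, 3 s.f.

0.0301 mg/L

5.13 µg/L = 0.00513 mg/L.
After input A: C = (1.06·0.00513 + 0.19·0.2) / 1.25 = 0.03475 mg/L.
6.03 µg/L = 0.00603 mg/L.
After input B: C = (1.25·0.03475 + 0.142·0.00603) / 1.392 = 0.03182 mg/L.
0.685 µg/L = 0.000685 mg/L.
After input C: C = (1.392·0.03182 + 0.0802·0.000685) / 1.472 = 0.03012 mg/L.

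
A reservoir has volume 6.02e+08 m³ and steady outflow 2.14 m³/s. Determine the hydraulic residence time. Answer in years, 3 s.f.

Q = 2.14 m³/s × 3.156e+07 s/yr = 6.753e+07 m³/yr.
Hydraulic residence time τ = V/Q = 6.02e+08/6.753e+07 = 8.914 yr.

8.91 yr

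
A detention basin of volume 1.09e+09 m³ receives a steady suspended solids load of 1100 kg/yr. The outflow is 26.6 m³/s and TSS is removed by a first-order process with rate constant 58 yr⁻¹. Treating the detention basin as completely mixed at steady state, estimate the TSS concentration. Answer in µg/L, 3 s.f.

Outflow Q = 26.6 m³/s × 3.156e+07 s/yr = 8.394e+08 m³/yr.
Steady-state CSTR mass balance: W = Q·C + k·V·C, so C = W/(Q + kV).
Q + kV = 8.394e+08 + 58·1.09e+09 = 6.406e+10 m³/yr.
C = 1100/6.406e+10 = 1.717e-08 kg/m³ = 1.717e-05 mg/L = 0.01717 µg/L.

0.0172 µg/L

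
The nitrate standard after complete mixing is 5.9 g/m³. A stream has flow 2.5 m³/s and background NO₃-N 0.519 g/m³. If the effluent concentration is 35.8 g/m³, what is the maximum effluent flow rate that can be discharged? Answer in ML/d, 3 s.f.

Mass balance at complete mixing: C_std·(Q_w + Q_r) = Q_w·C_e + Q_r·C_b.
Rearranging, Q_w = Q_r·(C_std − C_b)/(C_e − C_std) = 2.5·(5.9 − 0.519) / (35.8 − 5.9) = 0.4499 m³/s.
= 38.87 ML/d.

38.9 ML/d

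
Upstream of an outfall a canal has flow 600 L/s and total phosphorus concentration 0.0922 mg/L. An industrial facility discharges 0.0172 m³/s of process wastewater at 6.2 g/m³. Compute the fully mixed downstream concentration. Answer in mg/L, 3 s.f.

600 L/s = 0.6 m³/s.
Conservation of mass across the mixing zone: C = (0.0172·6.2 + 0.6·0.0922) / (0.0172 + 0.6) = 0.162/0.6172 = 0.2624 mg/L.

0.262 mg/L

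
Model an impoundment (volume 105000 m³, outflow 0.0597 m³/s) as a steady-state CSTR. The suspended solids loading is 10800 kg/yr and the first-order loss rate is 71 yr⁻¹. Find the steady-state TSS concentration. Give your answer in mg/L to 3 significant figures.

1.16 mg/L

Outflow Q = 0.0597 m³/s × 3.156e+07 s/yr = 1.884e+06 m³/yr.
Steady-state CSTR mass balance: W = Q·C + k·V·C, so C = W/(Q + kV).
Q + kV = 1.884e+06 + 71·105000 = 9.339e+06 m³/yr.
C = 10800/9.339e+06 = 0.001156 kg/m³ = 1.156 mg/L.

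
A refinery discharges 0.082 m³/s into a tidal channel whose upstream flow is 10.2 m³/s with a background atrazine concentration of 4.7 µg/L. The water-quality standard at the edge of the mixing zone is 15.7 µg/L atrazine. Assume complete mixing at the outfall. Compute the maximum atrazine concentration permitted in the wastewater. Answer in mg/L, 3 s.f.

1.38 mg/L

4.7 µg/L = 0.0047 mg/L.
15.7 µg/L = 0.0157 mg/L.
Mass balance: 0.0157·10.28 = 0.082·Cₑ + 10.2·0.0047.
Cₑ = (0.1614 − 0.04794) / 0.082 = 1.384 mg/L.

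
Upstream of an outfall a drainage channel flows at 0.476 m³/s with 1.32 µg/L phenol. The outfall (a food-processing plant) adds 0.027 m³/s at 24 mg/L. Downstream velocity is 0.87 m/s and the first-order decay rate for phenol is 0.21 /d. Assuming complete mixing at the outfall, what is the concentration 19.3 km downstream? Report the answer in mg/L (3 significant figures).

1.22 mg/L

1.32 µg/L = 0.00132 mg/L.
After complete mixing, C₀ = (0.027·24 + 0.476·0.00132) / 0.503 = 1.29 mg/L.
Travel time t = 1.93e+04 m / 0.87 m/s = 2.218e+04 s = 0.2568 d.
C = 1.29·exp(−0.21·0.2568) = 1.29·0.9475 = 1.222 mg/L.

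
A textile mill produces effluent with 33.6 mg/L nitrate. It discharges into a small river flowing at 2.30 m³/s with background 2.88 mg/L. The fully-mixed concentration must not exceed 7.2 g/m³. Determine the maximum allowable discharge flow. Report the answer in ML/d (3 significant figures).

32.5 ML/d

Mass balance at complete mixing: C_std·(Q_w + Q_r) = Q_w·C_e + Q_r·C_b.
Rearranging, Q_w = Q_r·(C_std − C_b)/(C_e − C_std) = 2.30·(7.2 − 2.88) / (33.6 − 7.2) = 0.3764 m³/s.
= 32.52 ML/d.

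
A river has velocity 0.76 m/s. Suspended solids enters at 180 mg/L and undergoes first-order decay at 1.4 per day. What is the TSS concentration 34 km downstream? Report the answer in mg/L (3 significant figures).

Travel time t = 34 km / 0.76 m/s = 3.4e+04/0.76 = 4.474e+04 s = 0.5178 d.
First-order decay: C = 180·exp(−1.4·0.5178) = 180·0.4844 = 87.19 mg/L.

87.2 mg/L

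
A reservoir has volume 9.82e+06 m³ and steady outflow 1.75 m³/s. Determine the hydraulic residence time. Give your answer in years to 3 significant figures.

0.178 yr

Q = 1.75 m³/s × 3.156e+07 s/yr = 5.523e+07 m³/yr.
Hydraulic residence time τ = V/Q = 9.82e+06/5.523e+07 = 0.1778 yr.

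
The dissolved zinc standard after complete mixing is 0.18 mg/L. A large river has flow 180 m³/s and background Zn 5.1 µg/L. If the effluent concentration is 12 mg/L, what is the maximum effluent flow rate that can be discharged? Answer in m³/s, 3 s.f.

5.1 µg/L = 0.0051 mg/L.
Mass balance at complete mixing: C_std·(Q_w + Q_r) = Q_w·C_e + Q_r·C_b.
Rearranging, Q_w = Q_r·(C_std − C_b)/(C_e − C_std) = 180·(0.18 − 0.0051) / (12 − 0.18) = 2.663 m³/s.

2.66 m³/s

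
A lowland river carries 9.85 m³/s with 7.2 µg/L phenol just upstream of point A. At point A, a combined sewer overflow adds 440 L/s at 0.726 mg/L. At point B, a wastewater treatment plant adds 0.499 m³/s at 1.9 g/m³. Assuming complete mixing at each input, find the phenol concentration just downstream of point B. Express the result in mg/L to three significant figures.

0.124 mg/L

7.2 µg/L = 0.0072 mg/L.
440 L/s = 0.44 m³/s.
After input A: C = (9.85·0.0072 + 0.44·0.726) / 10.29 = 0.03794 mg/L.
After input B: C = (10.29·0.03794 + 0.499·1.9) / 10.79 = 0.1241 mg/L.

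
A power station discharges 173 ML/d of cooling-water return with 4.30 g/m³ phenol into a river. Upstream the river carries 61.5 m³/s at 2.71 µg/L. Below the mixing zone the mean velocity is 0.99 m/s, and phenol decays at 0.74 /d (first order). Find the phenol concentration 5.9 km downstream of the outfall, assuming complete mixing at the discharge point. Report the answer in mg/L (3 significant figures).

173 ML/d = 2.002 m³/s.
2.71 µg/L = 0.00271 mg/L.
After complete mixing, C₀ = (2.002·4.3 + 61.5·0.00271) / 63.5 = 0.1382 mg/L.
Travel time t = 5900 m / 0.99 m/s = 5960 s = 0.06898 d.
C = 0.1382·exp(−0.74·0.06898) = 0.1382·0.9502 = 0.1313 mg/L.

0.131 mg/L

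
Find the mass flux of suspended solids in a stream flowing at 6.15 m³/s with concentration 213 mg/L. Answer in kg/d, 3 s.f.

113000 kg/d

Mass flux = Q·C = 6.15 m³/s × 213 g/m³ = 1310 g/s.
= 1310 g/s × 86.4 = 1.132e+05 kg/d.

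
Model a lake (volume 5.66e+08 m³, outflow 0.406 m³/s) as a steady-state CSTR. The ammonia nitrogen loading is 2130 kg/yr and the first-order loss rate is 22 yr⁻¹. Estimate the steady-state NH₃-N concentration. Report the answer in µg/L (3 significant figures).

Outflow Q = 0.406 m³/s × 3.156e+07 s/yr = 1.281e+07 m³/yr.
Steady-state CSTR mass balance: W = Q·C + k·V·C, so C = W/(Q + kV).
Q + kV = 1.281e+07 + 22·5.66e+08 = 1.246e+10 m³/yr.
C = 2130/1.246e+10 = 1.709e-07 kg/m³ = 0.0001709 mg/L = 0.1709 µg/L.

0.171 µg/L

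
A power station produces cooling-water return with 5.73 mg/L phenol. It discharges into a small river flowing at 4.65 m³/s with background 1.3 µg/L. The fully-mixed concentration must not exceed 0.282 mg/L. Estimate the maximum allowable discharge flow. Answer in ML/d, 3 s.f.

1.3 µg/L = 0.0013 mg/L.
Mass balance at complete mixing: C_std·(Q_w + Q_r) = Q_w·C_e + Q_r·C_b.
Rearranging, Q_w = Q_r·(C_std − C_b)/(C_e − C_std) = 4.65·(0.282 − 0.0013) / (5.73 − 0.282) = 0.2396 m³/s.
= 20.7 ML/d.

20.7 ML/d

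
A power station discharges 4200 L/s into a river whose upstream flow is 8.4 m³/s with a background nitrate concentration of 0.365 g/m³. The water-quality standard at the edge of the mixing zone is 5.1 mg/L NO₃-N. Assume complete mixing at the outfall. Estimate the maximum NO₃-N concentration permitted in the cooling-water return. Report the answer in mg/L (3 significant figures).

4200 L/s = 4.2 m³/s.
Mass balance: 5.1·12.6 = 4.2·Cₑ + 8.4·0.365.
Cₑ = (64.26 − 3.066) / 4.2 = 14.57 mg/L.

14.6 mg/L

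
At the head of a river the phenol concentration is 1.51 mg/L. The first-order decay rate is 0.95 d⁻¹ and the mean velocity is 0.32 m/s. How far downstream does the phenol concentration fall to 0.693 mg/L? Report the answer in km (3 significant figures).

22.7 km

From C = C₀·e^(−kt), t = ln(C₀/C)/k = ln(1.51/0.693)/0.95 = 0.7788/0.95 = 0.8198 d.
Distance = v·t = 0.32 m/s × 7.083e+04 s = 2.267e+04 m = 22.67 km.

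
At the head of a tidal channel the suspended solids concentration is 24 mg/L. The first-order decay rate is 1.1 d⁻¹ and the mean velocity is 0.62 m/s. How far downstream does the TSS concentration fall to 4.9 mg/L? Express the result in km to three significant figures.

From C = C₀·e^(−kt), t = ln(C₀/C)/k = ln(24/4.9)/1.1 = 1.589/1.1 = 1.444 d.
Distance = v·t = 0.62 m/s × 1.248e+05 s = 7.737e+04 m = 77.37 km.

77.4 km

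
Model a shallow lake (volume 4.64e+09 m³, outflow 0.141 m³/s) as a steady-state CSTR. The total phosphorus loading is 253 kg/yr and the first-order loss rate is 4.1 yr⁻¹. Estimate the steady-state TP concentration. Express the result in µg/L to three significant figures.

0.0133 µg/L

Outflow Q = 0.141 m³/s × 3.156e+07 s/yr = 4.45e+06 m³/yr.
Steady-state CSTR mass balance: W = Q·C + k·V·C, so C = W/(Q + kV).
Q + kV = 4.45e+06 + 4.1·4.64e+09 = 1.903e+10 m³/yr.
C = 253/1.903e+10 = 1.33e-08 kg/m³ = 1.33e-05 mg/L = 0.0133 µg/L.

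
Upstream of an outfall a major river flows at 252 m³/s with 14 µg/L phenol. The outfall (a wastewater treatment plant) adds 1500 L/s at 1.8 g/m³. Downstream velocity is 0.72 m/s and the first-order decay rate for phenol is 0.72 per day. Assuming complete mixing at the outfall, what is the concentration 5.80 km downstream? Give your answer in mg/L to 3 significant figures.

0.0230 mg/L

1500 L/s = 1.5 m³/s.
14 µg/L = 0.014 mg/L.
After complete mixing, C₀ = (1.5·1.8 + 252·0.014) / 253.5 = 0.02457 mg/L.
Travel time t = 5800 m / 0.72 m/s = 8056 s = 0.09324 d.
C = 0.02457·exp(−0.72·0.09324) = 0.02457·0.9351 = 0.02297 mg/L.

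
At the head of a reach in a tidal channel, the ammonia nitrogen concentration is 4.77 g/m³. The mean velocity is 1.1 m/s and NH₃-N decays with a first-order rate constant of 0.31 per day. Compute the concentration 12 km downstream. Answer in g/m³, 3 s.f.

Travel time t = 12 km / 1.1 m/s = 1.2e+04/1.1 = 1.091e+04 s = 0.1263 d.
First-order decay: C = 4.77·exp(−0.31·0.1263) = 4.77·0.9616 = 4.587 g/m³.

4.59 g/m³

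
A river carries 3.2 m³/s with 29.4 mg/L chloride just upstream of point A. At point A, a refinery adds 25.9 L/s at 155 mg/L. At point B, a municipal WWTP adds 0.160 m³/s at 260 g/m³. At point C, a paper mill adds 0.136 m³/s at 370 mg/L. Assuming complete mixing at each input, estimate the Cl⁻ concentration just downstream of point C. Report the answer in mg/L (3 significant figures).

54.0 mg/L

25.9 L/s = 0.0259 m³/s.
After input A: C = (3.2·29.4 + 0.0259·155) / 3.226 = 30.41 mg/L.
After input B: C = (3.226·30.41 + 0.16·260) / 3.386 = 41.26 mg/L.
After input C: C = (3.386·41.26 + 0.136·370) / 3.522 = 53.95 mg/L.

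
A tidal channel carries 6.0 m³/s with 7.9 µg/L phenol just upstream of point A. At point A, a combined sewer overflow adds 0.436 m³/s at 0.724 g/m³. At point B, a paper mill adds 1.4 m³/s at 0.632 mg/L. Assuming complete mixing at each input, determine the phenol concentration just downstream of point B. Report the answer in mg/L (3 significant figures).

7.9 µg/L = 0.0079 mg/L.
After input A: C = (6·0.0079 + 0.436·0.724) / 6.436 = 0.05641 mg/L.
After input B: C = (6.436·0.05641 + 1.4·0.632) / 7.836 = 0.1592 mg/L.

0.159 mg/L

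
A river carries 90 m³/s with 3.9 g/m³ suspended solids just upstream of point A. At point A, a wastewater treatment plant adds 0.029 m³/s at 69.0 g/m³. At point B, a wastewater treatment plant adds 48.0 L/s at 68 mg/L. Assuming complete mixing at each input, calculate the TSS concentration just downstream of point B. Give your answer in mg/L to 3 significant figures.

After input A: C = (90·3.9 + 0.029·69) / 90.03 = 3.921 mg/L.
48.0 L/s = 0.048 m³/s.
After input B: C = (90.03·3.921 + 0.048·68) / 90.08 = 3.955 mg/L.

3.96 mg/L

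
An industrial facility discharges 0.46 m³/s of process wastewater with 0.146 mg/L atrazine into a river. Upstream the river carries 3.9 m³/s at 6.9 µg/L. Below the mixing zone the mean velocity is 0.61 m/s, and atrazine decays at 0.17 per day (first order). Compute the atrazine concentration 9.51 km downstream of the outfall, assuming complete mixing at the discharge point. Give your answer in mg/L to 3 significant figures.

0.0209 mg/L

6.9 µg/L = 0.0069 mg/L.
After complete mixing, C₀ = (0.46·0.146 + 3.9·0.0069) / 4.36 = 0.02158 mg/L.
Travel time t = 9510 m / 0.61 m/s = 1.559e+04 s = 0.1804 d.
C = 0.02158·exp(−0.17·0.1804) = 0.02158·0.9698 = 0.02092 mg/L.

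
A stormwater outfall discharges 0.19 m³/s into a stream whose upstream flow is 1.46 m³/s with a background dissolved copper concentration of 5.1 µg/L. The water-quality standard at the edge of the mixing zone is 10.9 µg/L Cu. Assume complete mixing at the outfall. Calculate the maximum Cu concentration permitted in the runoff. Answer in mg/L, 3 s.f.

0.0555 mg/L

5.1 µg/L = 0.0051 mg/L.
10.9 µg/L = 0.0109 mg/L.
Mass balance: 0.0109·1.65 = 0.19·Cₑ + 1.46·0.0051.
Cₑ = (0.01798 − 0.007446) / 0.19 = 0.05547 mg/L.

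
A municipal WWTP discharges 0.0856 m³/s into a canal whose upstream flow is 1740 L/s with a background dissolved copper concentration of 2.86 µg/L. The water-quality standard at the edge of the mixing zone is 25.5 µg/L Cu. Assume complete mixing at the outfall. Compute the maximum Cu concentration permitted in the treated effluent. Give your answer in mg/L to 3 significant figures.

0.486 mg/L

1740 L/s = 1.74 m³/s.
2.86 µg/L = 0.00286 mg/L.
25.5 µg/L = 0.0255 mg/L.
Mass balance: 0.0255·1.826 = 0.0856·Cₑ + 1.74·0.00286.
Cₑ = (0.04655 − 0.004976) / 0.0856 = 0.4857 mg/L.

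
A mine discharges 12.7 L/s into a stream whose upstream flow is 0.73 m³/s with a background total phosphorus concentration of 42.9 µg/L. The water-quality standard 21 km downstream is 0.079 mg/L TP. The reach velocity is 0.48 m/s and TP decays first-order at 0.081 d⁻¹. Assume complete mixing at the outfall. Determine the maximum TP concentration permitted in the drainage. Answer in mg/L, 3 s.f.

12.7 L/s = 0.0127 m³/s.
42.9 µg/L = 0.0429 mg/L.
Travel time to the compliance point: t = 2.1e+04/0.48 = 4.375e+04 s = 0.5064 d; decay factor exp(−0.081·0.5064) = 0.9598.
So the concentration just after mixing may be at most 0.079/0.9598 = 0.08231 mg/L.
Mass balance: 0.08231·0.7427 = 0.0127·Cₑ + 0.73·0.0429.
Cₑ = (0.06113 − 0.03132) / 0.0127 = 2.347 mg/L.

2.35 mg/L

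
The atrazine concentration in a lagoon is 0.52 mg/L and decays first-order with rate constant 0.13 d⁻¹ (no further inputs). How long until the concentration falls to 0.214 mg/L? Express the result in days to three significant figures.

t = ln(C₀/C)/k = ln(0.52/0.214)/0.13 = 0.8879/0.13 = 6.83 d.

6.83 d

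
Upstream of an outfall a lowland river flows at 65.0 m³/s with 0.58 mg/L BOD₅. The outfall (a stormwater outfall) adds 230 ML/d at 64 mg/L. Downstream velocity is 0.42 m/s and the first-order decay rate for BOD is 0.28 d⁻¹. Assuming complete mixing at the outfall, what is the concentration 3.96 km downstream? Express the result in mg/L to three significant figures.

230 ML/d = 2.662 m³/s.
After complete mixing, C₀ = (2.662·64 + 65·0.58) / 67.66 = 3.075 mg/L.
Travel time t = 3960 m / 0.42 m/s = 9429 s = 0.1091 d.
C = 3.075·exp(−0.28·0.1091) = 3.075·0.9699 = 2.983 mg/L.

2.98 mg/L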